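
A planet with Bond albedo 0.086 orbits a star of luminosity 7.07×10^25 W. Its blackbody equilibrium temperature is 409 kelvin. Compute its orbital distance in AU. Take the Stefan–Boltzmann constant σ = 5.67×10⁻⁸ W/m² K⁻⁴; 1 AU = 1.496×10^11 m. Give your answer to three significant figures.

Required flux: S = 4σT⁴/(1−α) = 6944 W/m².
From L = 4πd²S, d = √(7.07×10^25/(4π·6944)) = 2.846×10^10 m = 0.1903 AU.

0.190 AU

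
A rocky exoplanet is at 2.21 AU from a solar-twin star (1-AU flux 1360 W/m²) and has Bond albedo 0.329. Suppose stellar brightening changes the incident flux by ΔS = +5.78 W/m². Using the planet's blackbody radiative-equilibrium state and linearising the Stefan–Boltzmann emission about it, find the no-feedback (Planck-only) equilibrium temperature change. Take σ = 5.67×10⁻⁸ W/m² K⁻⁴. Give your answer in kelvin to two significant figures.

Irradiance scales as 1/d², so S = 1360 W/m² × (1/2.21)² = 278.5 W/m².
The baseline emission temperature is T_e = 169.4 K.
Only a fraction (1−α) is absorbed and it's spread over 4πR², so ΔF = (1−α)ΔS/4 = 0.9696 W/m².
The Planck feedback parameter is 4σT_e³ = 1.103 W/m²/K.
ΔT₀ = ΔF/λ_P = 0.9696/1.103 = 0.879 K.

0.88 K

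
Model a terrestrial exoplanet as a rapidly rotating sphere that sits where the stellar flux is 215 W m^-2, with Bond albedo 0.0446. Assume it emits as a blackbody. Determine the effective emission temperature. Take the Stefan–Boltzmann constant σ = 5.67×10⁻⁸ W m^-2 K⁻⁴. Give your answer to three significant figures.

173 kelvin

The planet absorbs (1−α)S over its disc πR² and re-emits over 4πR², so the mean absorbed flux is (1−0.0446)·215.0/4 = 51.35 W m^-2.
In equilibrium σT⁴ equals this, so T = 173.5 K.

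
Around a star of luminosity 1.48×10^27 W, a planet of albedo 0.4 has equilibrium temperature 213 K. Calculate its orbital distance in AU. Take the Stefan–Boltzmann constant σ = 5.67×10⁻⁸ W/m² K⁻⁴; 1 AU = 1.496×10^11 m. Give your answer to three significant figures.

Required flux: S = 4σT⁴/(1−α) = 778.1 W/m².
S = L/(4πd²) → d = √(L/4πS) = √(1.48×10^27/(4π·778.1)) = 3.891×10^11 m = 2.601 AU.

2.60 AU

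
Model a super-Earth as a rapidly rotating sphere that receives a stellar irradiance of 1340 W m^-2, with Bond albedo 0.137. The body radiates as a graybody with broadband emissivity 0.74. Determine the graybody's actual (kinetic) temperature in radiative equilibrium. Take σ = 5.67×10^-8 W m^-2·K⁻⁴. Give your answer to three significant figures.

288 K

Averaging over the sphere, the absorbed flux is S(1−α)/4 = 289.1 W m^-2.
Equating to εσT⁴ with ε = 0.74: T = (289.1/0.74σ)^(1/4) = 288.1 K.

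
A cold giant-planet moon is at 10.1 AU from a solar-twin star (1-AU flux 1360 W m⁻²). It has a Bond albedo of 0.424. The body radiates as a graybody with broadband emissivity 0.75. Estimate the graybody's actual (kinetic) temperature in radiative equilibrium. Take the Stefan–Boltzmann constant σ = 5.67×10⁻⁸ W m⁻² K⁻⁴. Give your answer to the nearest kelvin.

82 K

By the inverse-square law, S = 1360/10.1² = 13.33 W m⁻².
The planet absorbs (1−α)S over its disc πR² and re-emits over 4πR², so the mean absorbed flux is (1−0.424)·13.33/4 = 1.920 W m⁻².
Equating to εσT⁴ with ε = 0.75: T = (1.920/0.75σ)^(1/4) = 81.97 K.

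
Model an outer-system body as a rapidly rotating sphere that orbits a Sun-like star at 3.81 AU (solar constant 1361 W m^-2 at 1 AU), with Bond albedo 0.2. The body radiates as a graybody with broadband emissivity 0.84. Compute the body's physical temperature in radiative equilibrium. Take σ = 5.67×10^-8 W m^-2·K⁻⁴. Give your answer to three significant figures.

Flux at the orbit: S = 1361/(3.81)² = 93.76 W m^-2.
The planet absorbs (1−α)S over its disc πR² and re-emits over 4πR², so the mean absorbed flux is (1−0.2)·93.76/4 = 18.75 W m^-2.
Radiative balance εσT⁴ = 18.75 gives T = [18.75/(0.84·σ)]^(1/4) = 140.9 K.

141 kelvin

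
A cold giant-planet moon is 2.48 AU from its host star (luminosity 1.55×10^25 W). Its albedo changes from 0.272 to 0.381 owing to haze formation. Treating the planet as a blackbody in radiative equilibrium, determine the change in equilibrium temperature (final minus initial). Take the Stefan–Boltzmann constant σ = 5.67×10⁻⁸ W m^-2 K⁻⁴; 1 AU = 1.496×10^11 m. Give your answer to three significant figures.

-2.91 K

Orbital distance: d = 2.48 AU = 3.710×10^11 m.
Spreading L over a sphere of radius d: S = 1.55×10^25/(4π·3.71×10^11²) = 8.961 W m^-2.
Before: T₁ = [8.961·0.728/(4σ)]^(1/4) = 73.23 K.
After:  T₂ = [8.961·0.619/(4σ)]^(1/4) = 70.32 K.
Change: 70.32 − 73.23 = -2.910 K.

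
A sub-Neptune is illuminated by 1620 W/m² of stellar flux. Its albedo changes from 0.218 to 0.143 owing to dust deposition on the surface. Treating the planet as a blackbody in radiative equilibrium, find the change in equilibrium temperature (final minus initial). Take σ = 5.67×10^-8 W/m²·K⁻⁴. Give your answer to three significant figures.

6.33 K

Before: T₁ = [1620·0.782/(4σ)]^(1/4) = 273.4 K.
After:  T₂ = [1620·0.857/(4σ)]^(1/4) = 279.7 K.
Change: 279.7 − 273.4 = 6.332 K.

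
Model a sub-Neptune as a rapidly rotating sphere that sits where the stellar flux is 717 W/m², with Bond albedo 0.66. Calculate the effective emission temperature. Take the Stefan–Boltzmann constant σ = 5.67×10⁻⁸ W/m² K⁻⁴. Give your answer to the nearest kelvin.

The planet absorbs (1−α)S over its disc πR² and re-emits over 4πR², so the mean absorbed flux is (1−0.66)·717.0/4 = 60.94 W/m².
Balancing against σT⁴: T = (60.94/5.67×10⁻⁸)^(1/4) = 181.1 K.

181 K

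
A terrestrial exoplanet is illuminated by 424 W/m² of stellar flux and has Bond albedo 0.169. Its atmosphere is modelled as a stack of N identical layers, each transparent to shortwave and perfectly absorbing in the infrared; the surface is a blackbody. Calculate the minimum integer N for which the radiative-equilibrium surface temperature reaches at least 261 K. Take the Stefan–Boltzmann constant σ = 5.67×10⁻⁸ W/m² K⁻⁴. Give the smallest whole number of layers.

OLR = S(1−α)/4 = 88.09 W/m²; the top layer radiates at T_e = 198.5 K.
Need (N+1)T_e⁴ ≥ T_s⁴, i.e. N+1 ≥ (261/198.5)⁴ = 2.987.
So N ≥ 1.987; the smallest integer is N = 2.

2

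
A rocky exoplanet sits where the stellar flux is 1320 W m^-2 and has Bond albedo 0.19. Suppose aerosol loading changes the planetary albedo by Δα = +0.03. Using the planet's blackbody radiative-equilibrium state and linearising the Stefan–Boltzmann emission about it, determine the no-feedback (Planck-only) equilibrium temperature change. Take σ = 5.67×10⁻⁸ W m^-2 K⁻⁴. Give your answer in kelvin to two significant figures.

-2.4 K

The baseline emission temperature is T_e = 262.0 K.
The change in absorbed flux is Δ[S(1−α)/4] = −SΔα/4 = -9.900 W m^-2.
Linearising σT⁴ gives d(σT⁴)/dT = 4σT_e³ = 4.080 W m^-2 per K.
ΔT₀ = ΔF/λ_P = -9.900/4.080 = -2.43 K.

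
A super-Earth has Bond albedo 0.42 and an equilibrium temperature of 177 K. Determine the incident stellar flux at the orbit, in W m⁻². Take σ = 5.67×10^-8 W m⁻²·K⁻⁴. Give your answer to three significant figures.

384 W m⁻²

From S(1−α)/4 = σT⁴: S = 4σT⁴/(1−α).
σT⁴ = 5.67×10⁻⁸·(177)⁴ = 55.65 W m⁻².
So S = 4×55.65/(1−0.42) = 383.8 W m⁻².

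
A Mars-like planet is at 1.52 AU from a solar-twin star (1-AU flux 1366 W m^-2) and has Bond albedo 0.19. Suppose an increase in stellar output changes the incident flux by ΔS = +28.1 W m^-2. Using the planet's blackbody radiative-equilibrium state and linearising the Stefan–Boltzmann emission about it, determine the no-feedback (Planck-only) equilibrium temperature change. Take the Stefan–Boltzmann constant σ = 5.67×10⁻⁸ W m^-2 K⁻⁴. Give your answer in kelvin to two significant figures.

Flux at the orbit: S = 1366/(1.52)² = 591.2 W m^-2.
The baseline emission temperature is T_e = 214.4 K.
Only a fraction (1−α) is absorbed and it's spread over 4πR², so ΔF = (1−α)ΔS/4 = 5.690 W m^-2.
Linearising σT⁴ gives d(σT⁴)/dT = 4σT_e³ = 2.234 W m^-2 per K.
Hence the no-feedback warming is ΔF/(4σT_e³) = 2.55 K.

2.5 kelvin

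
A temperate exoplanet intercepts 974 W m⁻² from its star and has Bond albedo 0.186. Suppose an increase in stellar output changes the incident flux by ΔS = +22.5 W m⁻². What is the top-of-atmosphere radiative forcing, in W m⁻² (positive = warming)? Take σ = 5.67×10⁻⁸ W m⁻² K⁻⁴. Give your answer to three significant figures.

4.58 W m⁻²

Only a fraction (1−α) is absorbed and it's spread over 4πR², so ΔF = (1−α)ΔS/4 = 4.579 W m⁻².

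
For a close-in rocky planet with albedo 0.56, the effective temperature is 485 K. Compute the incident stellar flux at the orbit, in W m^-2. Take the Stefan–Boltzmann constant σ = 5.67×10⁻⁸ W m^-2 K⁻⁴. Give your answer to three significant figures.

28500 W m^-2

From S(1−α)/4 = σT⁴: S = 4σT⁴/(1−α).
The emitted flux is σT⁴ = 3137 W m^-2.
S = 4·3137/0.44 = 28520 W m^-2.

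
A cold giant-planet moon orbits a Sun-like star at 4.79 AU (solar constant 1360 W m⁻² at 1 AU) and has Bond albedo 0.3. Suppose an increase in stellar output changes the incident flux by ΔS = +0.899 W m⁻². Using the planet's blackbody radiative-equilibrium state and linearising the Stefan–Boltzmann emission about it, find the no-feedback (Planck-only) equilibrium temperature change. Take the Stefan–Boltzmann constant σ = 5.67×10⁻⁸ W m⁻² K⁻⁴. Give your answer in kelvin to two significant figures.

Irradiance scales as 1/d², so S = 1360 W m⁻² × (1/4.79)² = 59.27 W m⁻².
Reference equilibrium: T_e = [S(1−α)/(4σ)]^(1/4) = 116.3 K.
TOA radiative forcing: ΔF = (1−α)ΔS/4 = 0.7·(+0.899)/4 = 0.1573 W m⁻².
The Planck feedback parameter is 4σT_e³ = 0.3568 W m⁻²/K.
ΔT₀ = ΔF/λ_P = 0.1573/0.3568 = 0.441 K.

0.44 K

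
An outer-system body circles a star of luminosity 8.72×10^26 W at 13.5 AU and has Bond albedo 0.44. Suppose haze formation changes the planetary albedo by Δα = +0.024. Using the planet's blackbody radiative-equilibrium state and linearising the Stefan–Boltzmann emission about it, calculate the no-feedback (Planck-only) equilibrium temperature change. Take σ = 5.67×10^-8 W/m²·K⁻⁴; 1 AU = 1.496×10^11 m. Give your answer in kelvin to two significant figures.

d = 13.5 × 1.496×10^11 m = 2.020×10^12 m.
S = L/(4πd²) = 17.01 W/m².
The baseline emission temperature is T_e = 80.51 K.
The change in absorbed flux is Δ[S(1−α)/4] = −SΔα/4 = -0.1021 W/m².
Linearising σT⁴ gives d(σT⁴)/dT = 4σT_e³ = 0.1183 W/m² per K.
Hence the no-feedback warming is ΔF/(4σT_e³) = -0.863 K.

-0.86 K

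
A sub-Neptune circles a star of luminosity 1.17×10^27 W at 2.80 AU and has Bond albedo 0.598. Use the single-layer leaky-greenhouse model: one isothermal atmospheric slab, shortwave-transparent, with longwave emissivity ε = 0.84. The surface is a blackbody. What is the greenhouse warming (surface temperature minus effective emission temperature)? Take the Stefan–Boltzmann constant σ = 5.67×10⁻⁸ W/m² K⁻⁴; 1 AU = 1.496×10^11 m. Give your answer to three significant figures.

Orbital distance: d = 2.80 AU = 4.189×10^11 m.
S = L/(4πd²) = 530.6 W/m².
The planet radiates to space at T_e = [S(1−α)/(4σ)]^(1/4) = 175.1 K.
The surface balance (absorbed SW + ε·downward IR = σT_s⁴) with T_a⁴ = T_s⁴/2 reduces to T_s = T_e·[2/(2−ε)]^¼ = 200.7 K.
The atmosphere warms the surface by 25.55 K.

25.5 kelvin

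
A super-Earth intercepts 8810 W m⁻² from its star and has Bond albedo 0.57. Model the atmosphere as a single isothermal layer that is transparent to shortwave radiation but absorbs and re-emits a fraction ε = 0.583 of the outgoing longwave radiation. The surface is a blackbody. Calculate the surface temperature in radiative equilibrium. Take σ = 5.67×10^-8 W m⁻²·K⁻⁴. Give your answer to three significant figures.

The planet radiates to space at T_e = [S(1−α)/(4σ)]^(1/4) = 359.5 K.
Surface balance with a leaky layer gives σT_s⁴ = σT_e⁴·2/(2−ε), so T_s = T_e·[2/(2−0.583)]^(1/4) = 391.8 K.

392 K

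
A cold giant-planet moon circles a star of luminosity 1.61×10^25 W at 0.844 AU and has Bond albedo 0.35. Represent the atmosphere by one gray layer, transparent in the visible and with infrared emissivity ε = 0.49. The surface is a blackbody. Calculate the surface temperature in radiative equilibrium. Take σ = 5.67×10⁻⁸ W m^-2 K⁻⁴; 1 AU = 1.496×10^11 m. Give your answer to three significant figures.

132 K

Orbital distance: d = 0.844 AU = 1.263×10^11 m.
Spreading L over a sphere of radius d: S = 1.61×10^25/(4π·1.26×10^11²) = 80.37 W m^-2.
At the top of the atmosphere, σT_e⁴ = S(1−α)/4 = 13.06 W m^-2, giving T_e = 123.2 K.
Surface balance with a leaky layer gives σT_s⁴ = σT_e⁴·2/(2−ε), so T_s = T_e·[2/(2−0.49)]^(1/4) = 132.2 K.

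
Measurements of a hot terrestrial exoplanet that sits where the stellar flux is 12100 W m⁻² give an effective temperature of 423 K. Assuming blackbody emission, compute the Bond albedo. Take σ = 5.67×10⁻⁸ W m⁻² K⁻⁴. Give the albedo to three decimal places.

0.400

From σT⁴ = S(1−α)/4 we invert for α: 1−α = 4σT⁴/S.
σT⁴ = 1815 W m⁻², so 4σT⁴ = 7261 W m⁻².
1−α = 7261/12100 = 0.6001, so α = 0.3999.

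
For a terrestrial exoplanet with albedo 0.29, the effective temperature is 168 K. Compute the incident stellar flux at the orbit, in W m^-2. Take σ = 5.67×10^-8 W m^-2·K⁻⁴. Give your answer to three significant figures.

From S(1−α)/4 = σT⁴: S = 4σT⁴/(1−α).
σT⁴ = 5.67×10⁻⁸·(168)⁴ = 45.17 W m^-2.
So S = 4×45.17/(1−0.29) = 254.5 W m^-2.

254 W m^-2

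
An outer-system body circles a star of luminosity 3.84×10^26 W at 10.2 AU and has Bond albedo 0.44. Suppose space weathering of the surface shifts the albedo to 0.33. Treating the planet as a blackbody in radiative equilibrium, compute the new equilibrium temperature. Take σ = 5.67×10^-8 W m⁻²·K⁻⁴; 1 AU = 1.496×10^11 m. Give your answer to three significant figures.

d = 10.2 × 1.496×10^11 m = 1.526×10^12 m.
S = L/(4πd²) = 13.12 W m⁻².
New equilibrium: T₂ = [(1−0.33)·13.12/(4σ)]^(1/4) = 78.91 K.

78.9 kelvin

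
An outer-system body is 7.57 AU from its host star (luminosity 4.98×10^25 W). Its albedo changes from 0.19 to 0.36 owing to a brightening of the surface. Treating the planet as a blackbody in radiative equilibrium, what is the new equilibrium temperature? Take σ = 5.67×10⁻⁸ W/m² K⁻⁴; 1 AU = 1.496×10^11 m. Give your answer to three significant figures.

Orbital distance: d = 7.57 AU = 1.132×10^12 m.
Spreading L over a sphere of radius d: S = 4.98×10^25/(4π·1.13×10^12²) = 3.090 W/m².
With the new albedo, S(1−α₂)/4 = 0.4944 W/m², so T₂ = 54.34 K.

54.3 kelvin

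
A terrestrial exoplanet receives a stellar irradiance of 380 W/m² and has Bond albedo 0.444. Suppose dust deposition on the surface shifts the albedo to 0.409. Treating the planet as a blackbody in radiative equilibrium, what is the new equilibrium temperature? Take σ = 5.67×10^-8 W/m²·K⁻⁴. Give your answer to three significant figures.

With the new albedo, S(1−α₂)/4 = 56.14 W/m², so T₂ = 177.4 K.

177 kelvin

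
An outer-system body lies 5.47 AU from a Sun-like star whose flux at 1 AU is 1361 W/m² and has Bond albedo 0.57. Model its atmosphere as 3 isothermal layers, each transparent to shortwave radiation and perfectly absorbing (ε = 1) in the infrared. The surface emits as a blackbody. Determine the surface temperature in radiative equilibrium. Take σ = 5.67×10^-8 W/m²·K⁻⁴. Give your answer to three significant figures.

Flux at the orbit: S = 1361/(5.47)² = 45.49 W/m².
OLR = S(1−α)/4 = 4.890 W/m²; the top layer radiates at T_e = 96.37 K.
Layer-by-layer balance gives σT_s⁴ = (N+1)σT_e⁴, so T_s = 4^¼·96.37 = 136.3 K.

136 K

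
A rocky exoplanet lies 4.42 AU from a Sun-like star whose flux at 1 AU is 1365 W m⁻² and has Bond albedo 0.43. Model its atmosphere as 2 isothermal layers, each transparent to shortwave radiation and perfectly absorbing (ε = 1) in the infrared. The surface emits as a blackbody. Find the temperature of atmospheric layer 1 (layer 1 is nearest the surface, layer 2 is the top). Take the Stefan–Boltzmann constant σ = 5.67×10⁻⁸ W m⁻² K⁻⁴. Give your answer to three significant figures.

By the inverse-square law, S = 1365/4.42² = 69.87 W m⁻².
The effective emission temperature is T_e = [S(1−α)/(4σ)]^¼ = 115.1 K.
Each opaque layer satisfies 2T_j⁴ = T_{j−1}⁴ + T_{j+1}⁴, giving T_k⁴ = (N+1−k)T_e⁴.
With k = 1: T_1 = (2+1−1)^¼·115.1 K = 136.9 K.

137 K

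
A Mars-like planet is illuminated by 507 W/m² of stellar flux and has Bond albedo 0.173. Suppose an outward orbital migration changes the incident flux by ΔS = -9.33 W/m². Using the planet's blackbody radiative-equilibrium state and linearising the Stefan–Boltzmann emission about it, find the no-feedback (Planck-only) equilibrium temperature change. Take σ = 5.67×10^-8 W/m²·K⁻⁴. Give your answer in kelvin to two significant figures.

Unperturbed T_e = [507.0·(1−0.173)/(4σ)]^¼ = 207.4 K.
TOA radiative forcing: ΔF = (1−α)ΔS/4 = 0.827·(-9.33)/4 = -1.929 W/m².
The Planck feedback parameter is 4σT_e³ = 2.022 W/m²/K.
Hence the no-feedback warming is ΔF/(4σT_e³) = -0.954 K.

-0.95 kelvin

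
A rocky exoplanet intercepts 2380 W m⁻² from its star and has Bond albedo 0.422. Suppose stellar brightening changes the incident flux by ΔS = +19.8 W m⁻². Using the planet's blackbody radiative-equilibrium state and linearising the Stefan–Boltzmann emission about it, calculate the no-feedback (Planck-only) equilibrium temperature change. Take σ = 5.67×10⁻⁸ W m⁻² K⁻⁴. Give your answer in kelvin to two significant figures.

0.58 K

Unperturbed T_e = [2380·(1−0.422)/(4σ)]^¼ = 279.1 K.
ΔF = Δ[S(1−α)]/4 = (1−0.422)·+19.8/4 = 2.861 W m⁻².
Planck response: λ_P = 4σT_e³ = 4·5.67×10⁻⁸·(279.1)³ = 4.929 W m⁻²/K.
So ΔT₀ = 2.861/4.929 = 0.580 K.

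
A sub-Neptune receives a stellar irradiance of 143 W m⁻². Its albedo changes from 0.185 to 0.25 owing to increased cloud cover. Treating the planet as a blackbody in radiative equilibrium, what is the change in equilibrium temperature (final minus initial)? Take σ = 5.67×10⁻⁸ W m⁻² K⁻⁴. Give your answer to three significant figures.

With α = 0.185, T₁ = 150.6 K.
After:  T₂ = [143.0·0.75/(4σ)]^(1/4) = 147.5 K.
Change: 147.5 − 150.6 = -3.096 K.

-3.10 K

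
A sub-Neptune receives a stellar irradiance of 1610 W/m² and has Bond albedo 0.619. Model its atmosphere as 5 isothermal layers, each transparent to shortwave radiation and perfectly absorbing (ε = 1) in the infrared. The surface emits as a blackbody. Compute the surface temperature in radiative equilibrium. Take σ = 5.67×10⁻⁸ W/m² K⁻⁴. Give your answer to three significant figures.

357 kelvin

The effective emission temperature is T_e = [S(1−α)/(4σ)]^¼ = 228.0 K.
For an N-layer opaque stack, T_s⁴ = (N+1)T_e⁴, hence T_s = (6)^(1/4)×228.0 K = 356.9 K.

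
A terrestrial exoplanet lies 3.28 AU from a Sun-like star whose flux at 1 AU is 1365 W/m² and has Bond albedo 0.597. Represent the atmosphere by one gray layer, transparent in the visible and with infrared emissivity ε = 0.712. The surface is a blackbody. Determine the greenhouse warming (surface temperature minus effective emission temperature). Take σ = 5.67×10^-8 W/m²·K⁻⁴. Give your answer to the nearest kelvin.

Irradiance scales as 1/d², so S = 1365 W/m² × (1/3.28)² = 126.9 W/m².
At the top of the atmosphere, σT_e⁴ = S(1−α)/4 = 12.78 W/m², giving T_e = 122.5 K.
For a single slab of emissivity ε, T_s⁴ = 2T_e⁴/(2−ε); thus T_s = 122.5·(1.553)^(1/4) = 136.8 K.
Greenhouse warming: T_s − T_e = 14.25 K.

14 K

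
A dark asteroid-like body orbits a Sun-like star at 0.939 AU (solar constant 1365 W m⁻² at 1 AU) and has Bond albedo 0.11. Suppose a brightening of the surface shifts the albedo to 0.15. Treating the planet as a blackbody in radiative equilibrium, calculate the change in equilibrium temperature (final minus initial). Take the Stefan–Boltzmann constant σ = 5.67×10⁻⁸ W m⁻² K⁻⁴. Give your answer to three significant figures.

Irradiance scales as 1/d², so S = 1365 W m⁻² × (1/0.939)² = 1548 W m⁻².
Initial: T₁ = [S(1−0.11)/(4σ)]^(1/4) = 279.2 K.
After:  T₂ = [1548·0.85/(4σ)]^(1/4) = 276.0 K.
Change: 276.0 − 279.2 = -3.191 K.

-3.19 K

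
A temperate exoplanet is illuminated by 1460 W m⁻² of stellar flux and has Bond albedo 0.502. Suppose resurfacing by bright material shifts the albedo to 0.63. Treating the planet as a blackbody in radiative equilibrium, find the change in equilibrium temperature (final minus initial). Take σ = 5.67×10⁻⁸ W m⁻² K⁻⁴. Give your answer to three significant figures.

With α = 0.502, T₁ = 237.9 K.
Final:   T₂ = [S(1−0.63)/(4σ)]^(1/4) = 220.9 K.
Change: 220.9 − 237.9 = -17.03 K.

-17.0 kelvin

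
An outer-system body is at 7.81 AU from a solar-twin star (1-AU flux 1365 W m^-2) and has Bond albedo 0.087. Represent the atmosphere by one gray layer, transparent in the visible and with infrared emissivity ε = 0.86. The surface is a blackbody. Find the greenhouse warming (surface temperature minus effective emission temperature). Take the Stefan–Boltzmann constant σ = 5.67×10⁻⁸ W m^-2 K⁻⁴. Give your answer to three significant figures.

By the inverse-square law, S = 1365/7.81² = 22.38 W m^-2.
At the top of the atmosphere, σT_e⁴ = S(1−α)/4 = 5.108 W m^-2, giving T_e = 97.42 K.
The surface balance (absorbed SW + ε·downward IR = σT_s⁴) with T_a⁴ = T_s⁴/2 reduces to T_s = T_e·[2/(2−ε)]^¼ = 112.1 K.
The atmosphere warms the surface by 14.70 K.

14.7 K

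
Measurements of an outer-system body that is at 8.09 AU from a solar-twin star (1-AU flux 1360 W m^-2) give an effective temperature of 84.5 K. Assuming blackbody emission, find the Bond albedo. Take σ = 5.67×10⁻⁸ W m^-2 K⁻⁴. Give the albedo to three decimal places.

0.444

Flux at the orbit: S = 1360/(8.09)² = 20.78 W m^-2.
From σT⁴ = S(1−α)/4 we invert for α: 1−α = 4σT⁴/S.
σT⁴ = 2.891 W m^-2, so 4σT⁴ = 11.56 W m^-2.
1−α = 11.56/20.78 = 0.5565, so α = 0.4435.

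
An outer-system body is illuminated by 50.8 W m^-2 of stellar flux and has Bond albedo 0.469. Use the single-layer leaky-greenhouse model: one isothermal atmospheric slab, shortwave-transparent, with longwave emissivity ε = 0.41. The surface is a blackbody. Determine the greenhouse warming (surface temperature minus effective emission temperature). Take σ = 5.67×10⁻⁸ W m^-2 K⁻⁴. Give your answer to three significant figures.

Effective emission temperature (TOA balance): σT_e⁴ = S(1−α)/4 = 6.744 W m^-2 → T_e = 104.4 K.
Surface balance with a leaky layer gives σT_s⁴ = σT_e⁴·2/(2−ε), so T_s = T_e·[2/(2−0.41)]^(1/4) = 110.6 K.
The atmosphere warms the surface by 6.165 K.

6.16 K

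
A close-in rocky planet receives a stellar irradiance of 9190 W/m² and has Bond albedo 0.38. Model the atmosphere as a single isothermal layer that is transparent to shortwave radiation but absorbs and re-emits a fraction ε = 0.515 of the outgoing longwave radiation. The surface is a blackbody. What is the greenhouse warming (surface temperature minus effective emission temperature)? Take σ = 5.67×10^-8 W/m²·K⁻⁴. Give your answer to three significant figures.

30.8 K

At the top of the atmosphere, σT_e⁴ = S(1−α)/4 = 1424 W/m², giving T_e = 398.1 K.
For a single slab of emissivity ε, T_s⁴ = 2T_e⁴/(2−ε); thus T_s = 398.1·(1.347)^(1/4) = 428.9 K.
Greenhouse warming: T_s − T_e = 30.76 K.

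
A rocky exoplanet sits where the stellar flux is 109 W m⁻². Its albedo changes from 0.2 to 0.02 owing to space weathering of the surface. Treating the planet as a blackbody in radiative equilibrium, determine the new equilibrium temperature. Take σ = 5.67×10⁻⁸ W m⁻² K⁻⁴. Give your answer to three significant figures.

147 K

New equilibrium: T₂ = [(1−0.02)·109.0/(4σ)]^(1/4) = 147.3 K.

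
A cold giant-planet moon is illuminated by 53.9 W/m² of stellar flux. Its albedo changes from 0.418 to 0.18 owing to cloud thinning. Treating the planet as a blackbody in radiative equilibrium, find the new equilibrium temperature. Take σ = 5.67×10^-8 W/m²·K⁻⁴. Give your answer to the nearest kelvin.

New equilibrium: T₂ = [(1−0.18)·53.90/(4σ)]^(1/4) = 118.2 K.

118 K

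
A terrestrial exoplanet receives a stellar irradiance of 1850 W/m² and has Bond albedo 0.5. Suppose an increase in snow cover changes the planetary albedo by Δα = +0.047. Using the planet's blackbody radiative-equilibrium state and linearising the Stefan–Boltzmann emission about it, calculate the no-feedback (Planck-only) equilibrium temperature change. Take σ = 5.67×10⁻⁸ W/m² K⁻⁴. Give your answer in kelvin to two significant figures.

The baseline emission temperature is T_e = 252.7 K.
TOA radiative forcing: ΔF = −S·Δα/4 = −1850·(+0.047)/4 = -21.74 W/m².
Linearising σT⁴ gives d(σT⁴)/dT = 4σT_e³ = 3.660 W/m² per K.
So ΔT₀ = -21.74/3.660 = -5.94 K.

-5.9 K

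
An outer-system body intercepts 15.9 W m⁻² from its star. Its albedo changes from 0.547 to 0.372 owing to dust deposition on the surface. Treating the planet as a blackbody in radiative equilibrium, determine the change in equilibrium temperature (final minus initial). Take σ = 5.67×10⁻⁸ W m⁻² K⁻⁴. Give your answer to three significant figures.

6.39 kelvin

Before: T₁ = [15.90·0.453/(4σ)]^(1/4) = 75.07 K.
Final:   T₂ = [S(1−0.372)/(4σ)]^(1/4) = 81.46 K.
ΔT = T₂ − T₁ = 6.388 K.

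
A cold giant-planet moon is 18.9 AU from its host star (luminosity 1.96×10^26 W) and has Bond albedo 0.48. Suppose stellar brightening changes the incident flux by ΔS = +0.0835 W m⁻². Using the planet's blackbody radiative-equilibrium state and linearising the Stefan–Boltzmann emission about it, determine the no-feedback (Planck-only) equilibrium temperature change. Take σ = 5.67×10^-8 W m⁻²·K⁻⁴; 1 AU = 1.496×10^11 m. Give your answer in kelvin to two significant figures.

0.49 kelvin

Orbital distance: d = 18.9 AU = 2.827×10^12 m.
S = L/(4πd²) = 1.951 W m⁻².
Unperturbed T_e = [1.951·(1−0.48)/(4σ)]^¼ = 45.99 K.
TOA radiative forcing: ΔF = (1−α)ΔS/4 = 0.52·(+0.0835)/4 = 0.01086 W m⁻².
Linearising σT⁴ gives d(σT⁴)/dT = 4σT_e³ = 0.02206 W m⁻² per K.
So ΔT₀ = 0.01086/0.02206 = 0.492 K.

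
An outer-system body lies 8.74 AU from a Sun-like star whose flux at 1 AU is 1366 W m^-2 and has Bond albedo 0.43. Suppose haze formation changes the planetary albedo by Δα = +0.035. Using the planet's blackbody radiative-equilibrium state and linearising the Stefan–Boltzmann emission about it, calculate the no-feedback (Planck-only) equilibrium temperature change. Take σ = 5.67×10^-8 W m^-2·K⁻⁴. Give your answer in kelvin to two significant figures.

Flux at the orbit: S = 1366/(8.74)² = 17.88 W m^-2.
Unperturbed T_e = [17.88·(1−0.43)/(4σ)]^¼ = 81.88 K.
ΔF = −(S/4)Δα = −(17.88/4)×(+0.035) = -0.1565 W m^-2.
The Planck feedback parameter is 4σT_e³ = 0.1245 W m^-2/K.
Hence the no-feedback warming is ΔF/(4σT_e³) = -1.26 K.

-1.3 K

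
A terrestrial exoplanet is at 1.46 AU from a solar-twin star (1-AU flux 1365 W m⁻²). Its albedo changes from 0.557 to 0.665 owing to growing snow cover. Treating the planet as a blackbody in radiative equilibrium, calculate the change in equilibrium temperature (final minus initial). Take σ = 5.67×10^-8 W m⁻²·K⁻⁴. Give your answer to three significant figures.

-12.7 K

Irradiance scales as 1/d², so S = 1365 W m⁻² × (1/1.46)² = 640.4 W m⁻².
With α = 0.557, T₁ = 188.1 K.
After:  T₂ = [640.4·0.335/(4σ)]^(1/4) = 175.4 K.
ΔT = T₂ − T₁ = -12.69 K.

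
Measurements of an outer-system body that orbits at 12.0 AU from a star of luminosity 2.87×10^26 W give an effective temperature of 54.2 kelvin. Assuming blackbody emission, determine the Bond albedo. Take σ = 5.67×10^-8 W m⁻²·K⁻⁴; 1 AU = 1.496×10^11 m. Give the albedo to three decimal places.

d = 12.0 × 1.496×10^11 m = 1.795×10^12 m.
Flux at the orbit: S = L/(4πd²) = 2.87×10^26/(4π·(1.80×10^12)²) = 7.087 W m⁻².
Rearranging the radiative balance, α = 1 − 4σT⁴/S.
4σT⁴ = 4·5.67×10⁻⁸·(54.2)⁴ = 1.957 W m⁻².
Hence α = 1 − 1.957/7.087 = 0.7238.

0.724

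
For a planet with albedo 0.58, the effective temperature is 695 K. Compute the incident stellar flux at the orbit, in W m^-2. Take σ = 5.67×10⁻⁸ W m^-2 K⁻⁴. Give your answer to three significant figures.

1.26×10^5 W m^-2

From S(1−α)/4 = σT⁴: S = 4σT⁴/(1−α).
The emitted flux is σT⁴ = 13230 W m^-2.
So S = 4×13230/(1−0.58) = 1.260×10^5 W m^-2.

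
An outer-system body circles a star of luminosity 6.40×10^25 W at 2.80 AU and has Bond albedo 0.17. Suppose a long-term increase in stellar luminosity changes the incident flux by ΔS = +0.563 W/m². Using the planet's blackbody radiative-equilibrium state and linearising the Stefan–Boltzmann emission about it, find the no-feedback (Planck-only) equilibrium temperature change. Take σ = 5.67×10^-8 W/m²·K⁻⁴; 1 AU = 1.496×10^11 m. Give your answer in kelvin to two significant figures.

Orbital distance: d = 2.80 AU = 4.189×10^11 m.
Spreading L over a sphere of radius d: S = 6.40×10^25/(4π·4.19×10^11²) = 29.03 W/m².
Unperturbed T_e = [29.03·(1−0.17)/(4σ)]^¼ = 101.5 K.
ΔF = Δ[S(1−α)]/4 = (1−0.17)·+0.563/4 = 0.1168 W/m².
The Planck feedback parameter is 4σT_e³ = 0.2373 W/m²/K.
So ΔT₀ = 0.1168/0.2373 = 0.492 K.

0.49 K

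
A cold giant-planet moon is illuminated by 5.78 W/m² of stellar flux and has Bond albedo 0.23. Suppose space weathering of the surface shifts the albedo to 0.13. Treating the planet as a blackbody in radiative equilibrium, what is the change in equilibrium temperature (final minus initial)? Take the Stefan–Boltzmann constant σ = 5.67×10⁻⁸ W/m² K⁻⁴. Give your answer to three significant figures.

Before: T₁ = [5.780·0.77/(4σ)]^(1/4) = 66.56 K.
Final:   T₂ = [S(1−0.13)/(4σ)]^(1/4) = 68.62 K.
Change: 68.62 − 66.56 = 2.063 K.

2.06 K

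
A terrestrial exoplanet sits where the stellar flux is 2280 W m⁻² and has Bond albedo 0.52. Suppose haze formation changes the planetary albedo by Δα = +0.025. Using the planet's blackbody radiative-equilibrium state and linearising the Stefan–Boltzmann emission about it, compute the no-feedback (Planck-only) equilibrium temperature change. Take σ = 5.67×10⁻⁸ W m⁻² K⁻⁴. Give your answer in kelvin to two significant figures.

-3.4 kelvin

Reference equilibrium: T_e = [S(1−α)/(4σ)]^(1/4) = 263.6 K.
TOA radiative forcing: ΔF = −S·Δα/4 = −2280·(+0.025)/4 = -14.25 W m⁻².
The Planck feedback parameter is 4σT_e³ = 4.152 W m⁻²/K.
Hence the no-feedback warming is ΔF/(4σT_e³) = -3.43 K.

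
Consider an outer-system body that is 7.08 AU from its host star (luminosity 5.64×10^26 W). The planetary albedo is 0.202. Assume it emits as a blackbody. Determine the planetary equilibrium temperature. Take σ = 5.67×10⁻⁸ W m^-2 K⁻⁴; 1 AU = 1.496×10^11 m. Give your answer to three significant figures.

Orbital distance: d = 7.08 AU = 1.059×10^12 m.
Spreading L over a sphere of radius d: S = 5.64×10^26/(4π·1.06×10^12²) = 40.01 W m^-2.
The planet absorbs (1−α)S over its disc πR² and re-emits over 4πR², so the mean absorbed flux is (1−0.202)·40.01/4 = 7.981 W m^-2.
Set σT⁴ = 7.981 → T = (7.981/σ)^(1/4) = 108.9 K.

109 kelvin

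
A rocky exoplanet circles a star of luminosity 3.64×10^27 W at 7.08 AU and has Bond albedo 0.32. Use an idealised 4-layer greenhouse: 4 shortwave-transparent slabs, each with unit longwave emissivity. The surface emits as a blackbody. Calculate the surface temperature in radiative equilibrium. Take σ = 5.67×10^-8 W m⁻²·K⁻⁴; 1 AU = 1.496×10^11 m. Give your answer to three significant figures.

249 kelvin

d = 7.08 × 1.496×10^11 m = 1.059×10^12 m.
Flux at the orbit: S = L/(4πd²) = 3.64×10^27/(4π·(1.06×10^12)²) = 258.2 W m⁻².
Top-of-atmosphere balance: σT_e⁴ = S(1−α)/4 = 43.89 W m⁻² → T_e = 166.8 K.
With N = 4 opaque layers, T_s = (N+1)^(1/4)·T_e = 5^(1/4)·166.8 = 249.4 K.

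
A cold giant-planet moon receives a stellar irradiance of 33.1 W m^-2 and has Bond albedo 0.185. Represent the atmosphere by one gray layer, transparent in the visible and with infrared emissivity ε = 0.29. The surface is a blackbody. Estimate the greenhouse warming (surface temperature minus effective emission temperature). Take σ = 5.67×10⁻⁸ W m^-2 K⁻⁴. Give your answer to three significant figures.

4.17 K

Effective emission temperature (TOA balance): σT_e⁴ = S(1−α)/4 = 6.744 W m^-2 → T_e = 104.4 K.
For a single slab of emissivity ε, T_s⁴ = 2T_e⁴/(2−ε); thus T_s = 104.4·(1.17)^(1/4) = 108.6 K.
Greenhouse warming: T_s − T_e = 4.171 K.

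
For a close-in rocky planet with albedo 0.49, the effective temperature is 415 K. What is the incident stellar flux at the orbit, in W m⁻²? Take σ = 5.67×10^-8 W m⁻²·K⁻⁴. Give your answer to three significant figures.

From S(1−α)/4 = σT⁴: S = 4σT⁴/(1−α).
The emitted flux is σT⁴ = 1682 W m⁻².
S = 4·1682/0.51 = 13190 W m⁻².

13200 W m⁻²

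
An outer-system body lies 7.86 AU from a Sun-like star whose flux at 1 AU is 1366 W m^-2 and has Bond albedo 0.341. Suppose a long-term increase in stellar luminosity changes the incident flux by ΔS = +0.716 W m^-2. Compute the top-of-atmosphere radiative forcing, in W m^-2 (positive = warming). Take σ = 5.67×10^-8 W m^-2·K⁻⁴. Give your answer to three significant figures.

0.118 W m^-2

Flux at the orbit: S = 1366/(7.86)² = 22.11 W m^-2.
Only a fraction (1−α) is absorbed and it's spread over 4πR², so ΔF = (1−α)ΔS/4 = 0.1180 W m^-2.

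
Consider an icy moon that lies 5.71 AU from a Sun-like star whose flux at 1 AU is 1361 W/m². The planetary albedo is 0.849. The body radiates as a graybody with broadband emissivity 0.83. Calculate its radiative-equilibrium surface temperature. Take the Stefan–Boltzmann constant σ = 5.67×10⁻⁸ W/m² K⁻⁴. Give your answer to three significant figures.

Flux at the orbit: S = 1361/(5.71)² = 41.74 W/m².
Averaging over the sphere, the absorbed flux is S(1−α)/4 = 1.576 W/m².
Radiative balance εσT⁴ = 1.576 gives T = [1.576/(0.83·σ)]^(1/4) = 76.07 K.

76.1 kelvin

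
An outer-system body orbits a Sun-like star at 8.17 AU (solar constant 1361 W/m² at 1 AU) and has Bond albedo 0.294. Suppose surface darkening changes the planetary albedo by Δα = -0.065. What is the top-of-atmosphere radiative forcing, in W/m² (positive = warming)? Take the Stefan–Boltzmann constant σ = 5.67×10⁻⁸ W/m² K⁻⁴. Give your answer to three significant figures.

0.331 W/m²

Flux at the orbit: S = 1361/(8.17)² = 20.39 W/m².
ΔF = −(S/4)Δα = −(20.39/4)×(-0.065) = 0.3313 W/m².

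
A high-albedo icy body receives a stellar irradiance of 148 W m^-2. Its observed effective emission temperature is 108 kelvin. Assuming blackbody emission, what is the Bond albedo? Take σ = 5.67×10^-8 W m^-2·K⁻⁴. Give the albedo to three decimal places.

From σT⁴ = S(1−α)/4 we invert for α: 1−α = 4σT⁴/S.
σT⁴ = 7.714 W m^-2, so 4σT⁴ = 30.86 W m^-2.
1−α = 30.86/148.0 = 0.2085, so α = 0.7915.

0.792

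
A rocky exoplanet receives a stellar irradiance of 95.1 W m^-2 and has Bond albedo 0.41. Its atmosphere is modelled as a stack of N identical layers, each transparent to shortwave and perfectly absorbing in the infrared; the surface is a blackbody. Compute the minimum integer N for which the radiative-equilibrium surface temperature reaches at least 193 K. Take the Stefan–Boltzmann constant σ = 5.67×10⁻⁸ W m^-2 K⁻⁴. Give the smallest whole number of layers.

5

Top-of-atmosphere balance: σT_e⁴ = S(1−α)/4 = 14.03 W m^-2 → T_e = 125.4 K.
T_s = (N+1)^(1/4)·T_e ≥ 193 K requires N+1 ≥ (T_s/T_e)⁴ = (193/125.4)⁴ = 5.608.
So N ≥ 4.608; the smallest integer is N = 5.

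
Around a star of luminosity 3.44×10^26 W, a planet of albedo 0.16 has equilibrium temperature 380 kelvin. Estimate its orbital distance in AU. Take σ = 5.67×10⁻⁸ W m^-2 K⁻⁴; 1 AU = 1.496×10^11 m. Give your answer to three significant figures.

Required flux: S = 4σT⁴/(1−α) = 5630 W m^-2.
Then d = [L/(4πS)]^(1/2) = 6.973×10^10 m, i.e. 0.4661 AU.

0.466 AU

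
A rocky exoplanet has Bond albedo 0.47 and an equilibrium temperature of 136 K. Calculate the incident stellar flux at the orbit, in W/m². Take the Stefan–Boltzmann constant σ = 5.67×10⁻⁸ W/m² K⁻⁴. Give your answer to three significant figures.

From S(1−α)/4 = σT⁴: S = 4σT⁴/(1−α).
The emitted flux is σT⁴ = 19.40 W/m².
S = 4·19.40/0.53 = 146.4 W/m².

146 W/m²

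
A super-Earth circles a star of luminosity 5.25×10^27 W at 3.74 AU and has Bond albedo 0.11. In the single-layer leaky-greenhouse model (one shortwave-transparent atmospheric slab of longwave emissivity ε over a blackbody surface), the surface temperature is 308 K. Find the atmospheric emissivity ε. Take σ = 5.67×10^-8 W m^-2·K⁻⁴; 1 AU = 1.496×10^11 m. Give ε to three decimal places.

0.836

Orbital distance: d = 3.74 AU = 5.595×10^11 m.
S = L/(4πd²) = 1335 W m^-2.
TOA balance gives T_e = 269.0 K.
Inverting T_s⁴ = 2T_e⁴/(2−ε): (T_e/T_s)⁴ = 0.5820, so ε = 2(1 − 0.5820) = 0.8361.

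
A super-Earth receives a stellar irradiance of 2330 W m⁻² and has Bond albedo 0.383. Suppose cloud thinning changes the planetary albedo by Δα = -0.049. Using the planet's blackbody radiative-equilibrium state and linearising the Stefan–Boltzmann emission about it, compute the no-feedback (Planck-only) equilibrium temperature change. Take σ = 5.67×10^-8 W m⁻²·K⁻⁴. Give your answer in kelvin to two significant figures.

Reference equilibrium: T_e = [S(1−α)/(4σ)]^(1/4) = 282.2 K.
TOA radiative forcing: ΔF = −S·Δα/4 = −2330·(-0.049)/4 = 28.54 W m⁻².
Linearising σT⁴ gives d(σT⁴)/dT = 4σT_e³ = 5.095 W m⁻² per K.
ΔT₀ = ΔF/λ_P = 28.54/5.095 = 5.60 K.

5.6 K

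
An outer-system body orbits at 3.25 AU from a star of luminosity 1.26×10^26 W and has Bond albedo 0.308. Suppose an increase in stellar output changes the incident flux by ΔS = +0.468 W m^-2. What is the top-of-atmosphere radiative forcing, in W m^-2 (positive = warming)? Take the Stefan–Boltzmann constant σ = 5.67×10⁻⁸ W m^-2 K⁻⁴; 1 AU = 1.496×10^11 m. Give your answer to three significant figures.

d = 3.25 × 1.496×10^11 m = 4.862×10^11 m.
S = L/(4πd²) = 42.42 W m^-2.
ΔF = Δ[S(1−α)]/4 = (1−0.308)·+0.468/4 = 0.08096 W m^-2.

0.0810 W m^-2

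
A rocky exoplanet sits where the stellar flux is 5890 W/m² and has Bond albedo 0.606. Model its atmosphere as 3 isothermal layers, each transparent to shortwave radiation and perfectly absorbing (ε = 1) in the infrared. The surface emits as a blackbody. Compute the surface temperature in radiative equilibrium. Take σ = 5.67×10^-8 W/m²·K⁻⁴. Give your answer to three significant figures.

Top-of-atmosphere balance: σT_e⁴ = S(1−α)/4 = 580.2 W/m² → T_e = 318.0 K.
With N = 3 opaque layers, T_s = (N+1)^(1/4)·T_e = 4^(1/4)·318.0 = 449.8 K.

450 kelvin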